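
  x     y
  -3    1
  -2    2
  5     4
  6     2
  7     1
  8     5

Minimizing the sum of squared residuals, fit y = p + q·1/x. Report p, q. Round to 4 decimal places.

p = 2.5770, q = 2.3234

From the data, Σ1 = 6, Σ1/x = -167/840, Σ1/x·1/x = 328049/705600.
For Aᵀy: Σy = 15, Σ1/x·y = 159/280.
det = 6·(328049/705600) − (-167/840)² = 388081/141120.
p = (15·(328049/705600) − (-167/840)·(159/280))/(388081/141120) = 5000394/1940405; q = (6·(159/280) − (-167/840)·15)/(388081/141120) = 901656/388081.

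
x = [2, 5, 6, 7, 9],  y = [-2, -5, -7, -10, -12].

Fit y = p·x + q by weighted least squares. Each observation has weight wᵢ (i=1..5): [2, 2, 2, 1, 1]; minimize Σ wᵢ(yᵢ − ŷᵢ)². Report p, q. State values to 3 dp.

Forming AᵀWA = [[260, 42]; [42, 8]] and AᵀWy = [-320, -50]ᵀ gives AᵀWA·[p, q]ᵀ = AᵀWy.
Eliminating q: 8·(row 1) − 42·(row 2) gives 316·p = 8·(-320) − 42·(-50) = -460, so p = -115/79.
Then q = ((-50) − 42·(-115/79))/8 = 110/79.

p = -1.456, q = 1.392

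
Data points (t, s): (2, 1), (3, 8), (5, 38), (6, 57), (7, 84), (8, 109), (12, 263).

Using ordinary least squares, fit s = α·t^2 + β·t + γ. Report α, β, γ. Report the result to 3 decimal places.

Forming XᵀX = [[29251, 2959, 331]; [2959, 331, 43]; [331, 43, 7]] and Xᵀs = [52042, 5174, 560]ᵀ gives XᵀX·[α, β, γ]ᵀ = Xᵀs.
Row-reducing yields α = 10093/5082, β = -7943/5082, γ = -10951/2541.

α = 1.986, β = -1.563, γ = -4.310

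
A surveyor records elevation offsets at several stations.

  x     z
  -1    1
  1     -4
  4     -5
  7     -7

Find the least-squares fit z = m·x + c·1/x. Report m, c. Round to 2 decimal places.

m = -1.01, c = -1.54

The normal system AᵀA·[m, c]ᵀ = Aᵀz is [[67, 4]; [4, 1633/784]]·[m, c]ᵀ = [-74, -29/4]ᵀ.
Δ = 67·(1633/784) − 4² = 96867/784.
m = ((-74)·(1633/784) − 4·(-29/4))/(96867/784) = -32702/32289; c = (67·(-29/4) − 4·(-74))/(96867/784) = -49588/32289.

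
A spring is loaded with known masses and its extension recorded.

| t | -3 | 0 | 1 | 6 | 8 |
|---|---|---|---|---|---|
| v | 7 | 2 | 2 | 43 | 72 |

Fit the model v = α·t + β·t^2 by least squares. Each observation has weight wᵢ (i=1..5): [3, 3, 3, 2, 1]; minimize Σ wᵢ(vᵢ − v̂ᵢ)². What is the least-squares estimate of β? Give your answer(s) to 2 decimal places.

Compute the Gram sums: Σwᵢ·t·t = 166, Σwᵢ·t·t^2 = 866, Σwᵢ·t^2·t^2 = 6934.
Right-hand side: Σwᵢ·t·v = 1035, Σwᵢ·t^2·v = 7899.
So XᵀWX·[α, β]ᵀ = XᵀWv: [[166, 866]; [866, 6934]]·[α, β]ᵀ = [1035, 7899]ᵀ.
Δ = 166·6934 − 866² = 401088.
α = (1035·6934 − 866·7899)/401088 = 28013/33424; β = (166·7899 − 866·1035)/401088 = 34577/33424.

β = 1.03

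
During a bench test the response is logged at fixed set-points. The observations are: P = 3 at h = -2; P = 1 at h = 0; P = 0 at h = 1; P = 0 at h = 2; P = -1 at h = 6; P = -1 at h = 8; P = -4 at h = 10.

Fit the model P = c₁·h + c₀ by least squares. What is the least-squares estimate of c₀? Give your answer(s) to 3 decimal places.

Normal-equation sums: Σh·h = 209, Σh = 25, Σ1 = 7.
For XᵀP: Σh·P = -60, ΣP = -2.
So XᵀX·[c₁, c₀]ᵀ = XᵀP: [[209, 25]; [25, 7]]·[c₁, c₀]ᵀ = [-60, -2]ᵀ.
Δ = 209·7 − 25² = 838.
c₁ = ((-60)·7 − 25·(-2))/838 = -185/419; c₀ = (209·(-2) − 25·(-60))/838 = 541/419.

c₀ = 1.291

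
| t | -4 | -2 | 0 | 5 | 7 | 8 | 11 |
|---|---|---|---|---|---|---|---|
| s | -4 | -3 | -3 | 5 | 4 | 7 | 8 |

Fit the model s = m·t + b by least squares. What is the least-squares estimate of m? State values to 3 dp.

m = 0.891

The normal equations are: 279·m + 25·b = 219;  25·m + 7·b = 14.
(Σt·t = 279, Σt = 25, Σ1 = 7, Σt·s = 219, Σs = 14.)
det = 279·7 − 25² = 1328.
m = (219·7 − 25·14)/1328 = 1183/1328; b = (279·14 − 25·219)/1328 = -1569/1328.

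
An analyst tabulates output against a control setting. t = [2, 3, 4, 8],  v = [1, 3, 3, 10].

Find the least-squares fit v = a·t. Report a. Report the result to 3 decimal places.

a = 1.108

Entries of AᵀA: Σt·t = 93.
Moment sums: Σt·v = 103.
a = 103/93 = 1.10753.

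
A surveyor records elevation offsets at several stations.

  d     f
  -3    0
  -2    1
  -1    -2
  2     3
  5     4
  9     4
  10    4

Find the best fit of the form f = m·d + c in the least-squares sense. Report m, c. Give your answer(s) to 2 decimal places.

m = 0.37, c = 0.94

Forming AᵀA = [[224, 20]; [20, 7]] and Aᵀf = [102, 14]ᵀ gives AᵀA·[m, c]ᵀ = Aᵀf.
Determinant 224·7 − 20² = 1168.
m = (102·7 − 20·14)/1168 = 217/584; c = (224·14 − 20·102)/1168 = 137/146.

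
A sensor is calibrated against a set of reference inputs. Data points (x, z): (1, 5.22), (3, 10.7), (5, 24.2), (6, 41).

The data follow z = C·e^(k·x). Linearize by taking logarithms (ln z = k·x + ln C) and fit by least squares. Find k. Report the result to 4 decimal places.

With ln zᵢ as the transformed response and xᵢ as the regressor:
Σx = 15.0000, Σ(x)² = 71.0000, Σln z = 10.9227, Σx·ln z = 46.9764.
Equations: 71.0000·k + 15.0000·ln C = 46.9764;  15.0000·k + 4·ln C = 10.9227.
Δ = 71.0000·4 − (15.0000)² = 59.0000; k = (46.9764·4 − 15.0000·10.9227)/59.0000 = 0.40789, ln C = (71.0000·10.9227 − 15.0000·46.9764)/59.0000 = 1.20107.

k = 0.4079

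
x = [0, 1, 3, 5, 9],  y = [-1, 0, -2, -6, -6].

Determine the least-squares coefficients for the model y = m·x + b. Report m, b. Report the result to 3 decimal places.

Sums needed: Σx·x = 116, Σx = 18, Σ1 = 5.
And Σx·y = -90, Σy = -15.
Normal equations: [[116, 18]; [18, 5]]·[m, b]ᵀ = [-90, -15]ᵀ.
det = 116·5 − 18² = 256.
m = ((-90)·5 − 18·(-15))/256 = -45/64; b = (116·(-15) − 18·(-90))/256 = -15/32.

m = -0.703, b = -0.469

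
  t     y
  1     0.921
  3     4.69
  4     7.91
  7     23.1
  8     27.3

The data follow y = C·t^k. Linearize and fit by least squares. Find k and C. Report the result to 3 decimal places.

With ln yᵢ as the transformed response and ln tᵢ as the regressor:
Σln t = 6.5103, Σ(ln t)² = 11.2394, Σln y = 9.9780, Σln t·ln y = 17.5512.
Equations: 11.2394·k + 6.5103·ln C = 17.5512;  6.5103·k + 5·ln C = 9.9780.
Slope k = (n·Σln t·ln y − Σln t·Σln y)/(n·Σ(ln t)² − (Σln t)²) = (5·17.5512 − 6.5103·9.9780)/13.8136 = 1.65031; ln C = (Σln y − k·Σln t)/n = -0.15319, so C = exp(-0.15319) = 0.85797.

k = 1.650, C = 0.858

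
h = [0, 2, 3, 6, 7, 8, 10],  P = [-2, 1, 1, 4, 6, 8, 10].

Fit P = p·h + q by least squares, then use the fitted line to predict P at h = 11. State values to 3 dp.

The normal system XᵀX·[p, q]ᵀ = XᵀP is [[262, 36]; [36, 7]]·[p, q]ᵀ = [235, 28]ᵀ.
Eliminating q: 7·(row 1) − 36·(row 2) gives 538·p = 7·235 − 36·28 = 637, so p = 637/538.
Then q = (28 − 36·(637/538))/7 = -562/269.
At h = 11: P̂ = (637/538)·(11) + (-562/269)·(1) = 5883/538.

P̂ = 10.935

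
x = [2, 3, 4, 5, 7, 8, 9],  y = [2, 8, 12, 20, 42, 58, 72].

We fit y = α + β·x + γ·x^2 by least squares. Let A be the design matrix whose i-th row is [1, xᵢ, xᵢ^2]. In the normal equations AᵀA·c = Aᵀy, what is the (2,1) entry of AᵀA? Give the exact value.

Row 2 ↔ basis x, column 1 ↔ basis 1, so (AᵀA)_{2,1} = Σᵢ x = (2)·(1) + (3)·(1) + (4)·(1) + (5)·(1) + (7)·(1) + (8)·(1) + (9)·(1) = 38.

38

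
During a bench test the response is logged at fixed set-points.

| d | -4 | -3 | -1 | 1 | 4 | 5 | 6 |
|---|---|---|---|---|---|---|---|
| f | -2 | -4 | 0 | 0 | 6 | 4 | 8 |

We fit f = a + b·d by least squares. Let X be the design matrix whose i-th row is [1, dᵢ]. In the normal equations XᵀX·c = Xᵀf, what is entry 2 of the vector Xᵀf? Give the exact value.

Entry 2 ↔ basis d, so (Xᵀf)_{2} = Σᵢ (d)·fᵢ = (-4)·(-2) + (-3)·(-4) + (-1)·(0) + (1)·(0) + (4)·(6) + (5)·(4) + (6)·(8) = 112.

112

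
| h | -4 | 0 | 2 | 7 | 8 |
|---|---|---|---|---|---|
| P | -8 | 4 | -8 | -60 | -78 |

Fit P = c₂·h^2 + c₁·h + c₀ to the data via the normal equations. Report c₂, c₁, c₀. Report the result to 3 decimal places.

c₂ = -1.023, c₁ = -1.758, c₀ = 1.780

Forming XᵀX = [[6769, 799, 133]; [799, 133, 13]; [133, 13, 5]] and XᵀP = [-8092, -1028, -150]ᵀ gives XᵀX·[c₂, c₁, c₀]ᵀ = XᵀP.
Inverting the 3×3 Gram matrix, [c₂, c₁, c₀]ᵀ = [-147221/143931, -253099/143931, 85402/47977]ᵀ.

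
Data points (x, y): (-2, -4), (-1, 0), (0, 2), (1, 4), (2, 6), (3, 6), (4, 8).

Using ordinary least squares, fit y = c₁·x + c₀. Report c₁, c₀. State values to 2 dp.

Forming MᵀM = [[35, 7]; [7, 7]] and Mᵀy = [74, 22]ᵀ gives MᵀM·[c₁, c₀]ᵀ = Mᵀy.
Eliminating c₀: 7·(row 1) − 7·(row 2) gives 196·c₁ = 7·74 − 7·22 = 364, so c₁ = 13/7.
Then c₀ = (22 − 7·(13/7))/7 = 9/7.

c₁ = 1.86, c₀ = 1.29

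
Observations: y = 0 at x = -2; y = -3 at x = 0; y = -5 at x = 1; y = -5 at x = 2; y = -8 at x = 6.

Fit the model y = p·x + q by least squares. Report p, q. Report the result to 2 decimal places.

Normal-equation sums: Σx·x = 45, Σx = 7, Σ1 = 5.
For Aᵀy: Σx·y = -63, Σy = -21.
Normal equations: [[45, 7]; [7, 5]]·[p, q]ᵀ = [-63, -21]ᵀ.
det = 45·5 − 7² = 176.
p = ((-63)·5 − 7·(-21))/176 = -21/22; q = (45·(-21) − 7·(-63))/176 = -63/22.

p = -0.95, q = -2.86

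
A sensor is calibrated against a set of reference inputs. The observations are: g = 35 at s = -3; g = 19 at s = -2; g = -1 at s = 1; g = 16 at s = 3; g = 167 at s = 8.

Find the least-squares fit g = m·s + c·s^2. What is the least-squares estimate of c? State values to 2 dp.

Entries of XᵀX: Σs·s = 87, Σs·s^2 = 505, Σs^2·s^2 = 4275.
Right-hand side: Σs·g = 1240, Σs^2·g = 11222.
So XᵀX·[m, c]ᵀ = Xᵀg: [[87, 505]; [505, 4275]]·[m, c]ᵀ = [1240, 11222]ᵀ.
det = 87·4275 − 505² = 116900.
m = (1240·4275 − 505·11222)/116900 = -36611/11690; c = (87·11222 − 505·1240)/116900 = 175057/58450.

c = 2.99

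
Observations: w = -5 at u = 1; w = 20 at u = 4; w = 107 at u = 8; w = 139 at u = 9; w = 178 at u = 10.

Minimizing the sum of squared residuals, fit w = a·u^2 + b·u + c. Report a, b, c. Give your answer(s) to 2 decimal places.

Setting ∂/∂a … = 0 gives: 20914·a + 2306·b + 262·c = 36222;  2306·a + 262·b + 32·c = 3962;  262·a + 32·b + 5·c = 439.
(Σu^2·u^2 = 20914, Σu^2·u = 2306, Σu^2 = 262, Σu·u = 262, Σu = 32, Σ1 = 5, Σu^2·w = 36222, Σu·w = 3962, Σw = 439.)
Row-reducing yields a = 271/132, b = -4181/1716, c = -1197/286.

a = 2.05, b = -2.44, c = -4.19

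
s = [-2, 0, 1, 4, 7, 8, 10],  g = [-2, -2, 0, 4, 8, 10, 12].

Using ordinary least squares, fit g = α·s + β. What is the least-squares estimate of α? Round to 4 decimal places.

The normal equations are: 234·α + 28·β = 276;  28·α + 7·β = 30.
Δ = 234·7 − 28² = 854.
α = (276·7 − 28·30)/854 = 78/61; β = (234·30 − 28·276)/854 = -354/427.

α = 1.2787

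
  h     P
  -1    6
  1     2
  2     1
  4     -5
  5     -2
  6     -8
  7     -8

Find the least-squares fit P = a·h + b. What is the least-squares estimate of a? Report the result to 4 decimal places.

a = -1.7701

From the data, Σh·h = 132, Σh = 24, Σ1 = 7.
And Σh·P = -136, ΣP = -14.
Eliminating b: 7·(row 1) − 24·(row 2) gives 348·a = 7·(-136) − 24·(-14) = -616, so a = -154/87.
Then b = ((-14) − 24·(-154/87))/7 = 118/29.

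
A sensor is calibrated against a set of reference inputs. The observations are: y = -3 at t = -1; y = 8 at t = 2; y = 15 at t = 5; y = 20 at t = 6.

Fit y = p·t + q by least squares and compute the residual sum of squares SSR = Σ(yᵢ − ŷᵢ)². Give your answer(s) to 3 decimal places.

SSR = 3.467

With design matrix X, XᵀX = [[66, 12]; [12, 4]] and Xᵀy = [214, 40]ᵀ.
det = 66·4 − 12² = 120.
p = (214·4 − 12·40)/120 = 47/15; q = (66·40 − 12·214)/120 = 3/5.
Residuals: -7/15, 17/15, -19/15, 3/5; SSR = 52/15.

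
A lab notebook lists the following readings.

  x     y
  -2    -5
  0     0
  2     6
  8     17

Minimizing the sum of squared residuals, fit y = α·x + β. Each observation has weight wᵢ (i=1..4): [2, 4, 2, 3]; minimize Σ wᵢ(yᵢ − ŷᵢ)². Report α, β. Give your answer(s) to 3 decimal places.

α = 2.161, β = 0.103

The normal system AᵀWA·[α, β]ᵀ = AᵀWy is [[208, 24]; [24, 11]]·[α, β]ᵀ = [452, 53]ᵀ.
Eliminating β: 11·(row 1) − 24·(row 2) gives 1712·α = 11·452 − 24·53 = 3700, so α = 925/428.
Then β = (53 − 24·(925/428))/11 = 11/107.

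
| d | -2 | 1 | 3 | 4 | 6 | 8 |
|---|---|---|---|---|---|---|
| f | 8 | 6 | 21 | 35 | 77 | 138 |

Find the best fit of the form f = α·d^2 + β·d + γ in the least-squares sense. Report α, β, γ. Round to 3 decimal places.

AᵀA·[α, β, γ]ᵀ = Aᵀf reads: 5746·α + 812·β + 130·γ = 12391;  812·α + 130·β + 20·γ = 1759;  130·α + 20·β + 6·γ = 285.
Inverting the 3×3 Gram matrix, [α, β, γ]ᵀ = [1424/687, 523/1374, 605/458]ᵀ.

α = 2.073, β = 0.381, γ = 1.321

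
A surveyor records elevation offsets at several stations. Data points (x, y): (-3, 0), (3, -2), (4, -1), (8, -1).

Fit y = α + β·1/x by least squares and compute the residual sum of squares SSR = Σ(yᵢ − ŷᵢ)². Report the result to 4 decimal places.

The normal equations are: 4·α + (3/8)·β = -4;  (3/8)·α + (173/576)·β = -25/24.
Eliminating β: (173/576)·(row 1) − (3/8)·(row 2) gives (611/576)·α = (173/576)·(-4) − (3/8)·(-25/24) = -467/576, so α = -467/611.
Then β = ((-25/24) − (3/8)·(-467/611))/(173/576) = -1536/611.
Residuals: -45/611, -243/611, 240/611, 48/611; SSR = 198/611.

SSR = 0.3241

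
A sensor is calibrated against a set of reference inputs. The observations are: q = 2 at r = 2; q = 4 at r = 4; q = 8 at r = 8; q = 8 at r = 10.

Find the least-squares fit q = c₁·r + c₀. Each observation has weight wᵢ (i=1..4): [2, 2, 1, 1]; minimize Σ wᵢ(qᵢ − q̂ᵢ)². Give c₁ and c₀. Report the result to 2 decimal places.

c₁ = 0.81, c₀ = 0.59

Normal-equation sums: Σwᵢ·r·r = 204, Σwᵢ·r = 30, Σwᵢ·1 = 6.
And Σwᵢ·r·q = 184, Σwᵢ·q = 28.
So XᵀWX·[c₁, c₀]ᵀ = XᵀWq: [[204, 30]; [30, 6]]·[c₁, c₀]ᵀ = [184, 28]ᵀ.
Δ = 204·6 − 30² = 324.
c₁ = (184·6 − 30·28)/324 = 22/27; c₀ = (204·28 − 30·184)/324 = 16/27.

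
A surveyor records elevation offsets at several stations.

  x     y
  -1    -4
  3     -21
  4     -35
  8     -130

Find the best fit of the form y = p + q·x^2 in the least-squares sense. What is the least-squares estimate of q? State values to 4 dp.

q = -1.9917

Normal-equation sums: Σ1 = 4, Σx^2 = 90, Σx^2·x^2 = 4434.
Moment sums: Σy = -190, Σx^2·y = -9073.
So AᵀA·[p, q]ᵀ = Aᵀy: [[4, 90]; [90, 4434]]·[p, q]ᵀ = [-190, -9073]ᵀ.
Determinant 4·4434 − 90² = 9636.
p = ((-190)·4434 − 90·(-9073))/9636 = -4315/1606; q = (4·(-9073) − 90·(-190))/9636 = -4798/2409.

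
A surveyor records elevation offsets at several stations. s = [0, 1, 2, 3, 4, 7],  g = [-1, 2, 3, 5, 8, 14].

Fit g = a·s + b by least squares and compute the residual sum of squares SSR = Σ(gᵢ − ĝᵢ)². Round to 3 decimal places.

Normal-equation sums: Σs·s = 79, Σs = 17, Σ1 = 6.
And Σs·g = 153, Σg = 31.
Δ = 79·6 − 17² = 185.
a = (153·6 − 17·31)/185 = 391/185; b = (79·31 − 17·153)/185 = -152/185.
Residuals: -33/185, 131/185, -15/37, -96/185, 68/185, 1/37; SSR = 204/185.

SSR = 1.103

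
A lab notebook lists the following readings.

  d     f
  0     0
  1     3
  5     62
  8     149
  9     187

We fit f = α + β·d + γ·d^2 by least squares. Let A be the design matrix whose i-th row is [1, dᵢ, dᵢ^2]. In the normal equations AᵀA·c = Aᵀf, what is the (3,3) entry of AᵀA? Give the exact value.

11283

Row 3 ↔ basis d^2, column 3 ↔ basis d^2, so (AᵀA)_{3,3} = Σᵢ (d^2)·(d^2) = (0)·(0) + (1)·(1) + (25)·(25) + (64)·(64) + (81)·(81) = 11283.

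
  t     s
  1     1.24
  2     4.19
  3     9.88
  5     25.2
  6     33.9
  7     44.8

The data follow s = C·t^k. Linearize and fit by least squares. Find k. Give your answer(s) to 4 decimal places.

k = 1.8604

Taking logs, ln s = k·ln t + ln C, so regress ln s on ln t.
Over the data: Σln t = 7.1389, Σ(ln t)² = 11.2747, Σln s = 14.4908, Σln t·ln s = 22.4147.
Normal system: [[11.2747, 7.1389]; [7.1389, 6]]·[k, ln C]ᵀ = [22.4147, 14.4908]ᵀ.
Slope k = (n·Σln t·ln s − Σln t·Σln s)/(n·Σ(ln t)² − (Σln t)²) = (6·22.4147 − 7.1389·14.4908)/16.6845 = 1.86044; ln C = (Σln s − k·Σln t)/n = 0.20156.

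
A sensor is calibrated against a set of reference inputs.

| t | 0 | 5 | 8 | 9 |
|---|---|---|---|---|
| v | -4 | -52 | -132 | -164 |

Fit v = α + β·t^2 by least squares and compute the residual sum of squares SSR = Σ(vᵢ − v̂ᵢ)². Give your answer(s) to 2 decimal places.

Setting ∂/∂α … = 0 gives: 4·α + 170·β = -352;  170·α + 11282·β = -23032.
Eliminating β: 11282·(row 1) − 170·(row 2) gives 16228·α = 11282·(-352) − 170·(-23032) = -55824, so α = -13956/4057.
Then β = ((-23032) − 170·(-13956/4057))/11282 = -8072/4057.
Residuals: -2272/4057, 4792/4057, -4960/4057, 2440/4057; SSR = 14464/4057.

SSR = 3.57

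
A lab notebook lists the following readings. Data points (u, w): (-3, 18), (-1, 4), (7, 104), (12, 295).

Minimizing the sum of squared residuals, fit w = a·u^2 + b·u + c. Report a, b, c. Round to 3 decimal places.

a = 1.972, b = 0.710, c = 2.531

With design matrix A, AᵀA = [[23219, 2043, 203]; [2043, 203, 15]; [203, 15, 4]] and Aᵀw = [47742, 4210, 421]ᵀ.
Row-reducing yields a = 49811/25265, b = 17944/25265, c = 63943/25265.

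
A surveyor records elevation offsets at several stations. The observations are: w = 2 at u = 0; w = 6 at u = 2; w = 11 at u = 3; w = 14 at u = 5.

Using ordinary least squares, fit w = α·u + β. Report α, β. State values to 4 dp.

XᵀX·[α, β]ᵀ = Xᵀw reads: 38·α + 10·β = 115;  10·α + 4·β = 33.
(Σu·u = 38, Σu = 10, Σ1 = 4, Σu·w = 115, Σw = 33.)
Eliminating β: 4·(row 1) − 10·(row 2) gives 52·α = 4·115 − 10·33 = 130, so α = 5/2.
Then β = (33 − 10·(5/2))/4 = 2.

α = 2.5000, β = 2.0000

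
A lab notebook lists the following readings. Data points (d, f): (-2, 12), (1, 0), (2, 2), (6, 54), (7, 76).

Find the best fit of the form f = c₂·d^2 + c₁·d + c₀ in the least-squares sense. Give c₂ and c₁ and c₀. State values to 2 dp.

Compute the Gram sums: Σd^2·d^2 = 3730, Σd^2·d = 560, Σd^2 = 94, Σd·d = 94, Σd = 14, Σ1 = 5.
Right-hand side: Σd^2·f = 5724, Σd·f = 836, Σf = 144.
XᵀX·[c₂, c₁, c₀]ᵀ = Xᵀf becomes [[3730, 560, 94]; [560, 94, 14]; [94, 14, 5]]·[c₂, c₁, c₀]ᵀ = [5724, 836, 144]ᵀ.
Row-reducing yields c₂ = 46082/24339, c₁ = -8194/3477, c₀ = -1592/8113.

c₂ = 1.89, c₁ = -2.36, c₀ = -0.20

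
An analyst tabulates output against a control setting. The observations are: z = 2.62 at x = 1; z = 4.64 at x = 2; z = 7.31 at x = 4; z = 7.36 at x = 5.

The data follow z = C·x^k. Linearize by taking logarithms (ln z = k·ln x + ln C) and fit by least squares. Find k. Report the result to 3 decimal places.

k = 0.663

With ln zᵢ as the transformed response and ln xᵢ as the regressor:
Σln x = 3.6889, Σ(ln x)² = 4.9926, Σln z = 6.4832, Σln x·ln z = 7.0340.
Equations: 4.9926·k + 3.6889·ln C = 7.0340;  3.6889·k + 4·ln C = 6.4832.
Slope k = (n·Σln x·ln z − Σln x·Σln z)/(n·Σ(ln x)² − (Σln x)²) = (4·7.0340 − 3.6889·6.4832)/6.3624 = 0.66331; ln C = (Σln z − k·Σln x)/n = 1.00908.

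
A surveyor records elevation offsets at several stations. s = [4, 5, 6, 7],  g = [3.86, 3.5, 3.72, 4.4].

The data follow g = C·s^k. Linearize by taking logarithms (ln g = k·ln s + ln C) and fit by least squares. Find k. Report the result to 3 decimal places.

Linearized form: ln g = k·ln s + ln C. From the 4 transformed points,
Σln s = 6.7334, Σ(ln s)² = 11.5091, Σln g = 5.3988, Σln s·ln g = 9.1256.
Normal system: [[11.5091, 6.7334]; [6.7334, 4]]·[k, ln C]ᵀ = [9.1256, 5.3988]ᵀ.
Δ = 11.5091·4 − (6.7334)² = 0.6976; k = (9.1256·4 − 6.7334·5.3988)/0.6976 = 0.21566, ln C = (11.5091·5.3988 − 6.7334·9.1256)/0.6976 = 0.98666.

k = 0.216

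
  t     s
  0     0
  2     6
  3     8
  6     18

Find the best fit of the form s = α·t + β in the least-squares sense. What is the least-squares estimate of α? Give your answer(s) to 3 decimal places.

α = 2.987

Entries of MᵀM: Σt·t = 49, Σt = 11, Σ1 = 4.
Moment sums: Σt·s = 144, Σs = 32.
MᵀM·[α, β]ᵀ = Mᵀs becomes [[49, 11]; [11, 4]]·[α, β]ᵀ = [144, 32]ᵀ.
Determinant 49·4 − 11² = 75.
α = (144·4 − 11·32)/75 = 224/75; β = (49·32 − 11·144)/75 = -16/75.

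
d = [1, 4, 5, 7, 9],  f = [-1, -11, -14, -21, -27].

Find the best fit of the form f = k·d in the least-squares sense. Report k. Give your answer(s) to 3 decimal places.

From the data, Σd·d = 172.
Moment sums: Σd·f = -505.
k = (-505)/172 = -2.93605.

k = -2.936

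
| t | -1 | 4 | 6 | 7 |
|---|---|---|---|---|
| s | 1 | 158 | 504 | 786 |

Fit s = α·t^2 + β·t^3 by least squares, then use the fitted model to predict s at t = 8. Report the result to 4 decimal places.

Forming AᵀA = [[3954, 25606]; [25606, 168402]] and Aᵀs = [59187, 388573]ᵀ gives AᵀA·[α, β]ᵀ = Aᵀs.
Δ = 3954·168402 − 25606² = 10194272.
α = (59187·168402 − 25606·388573)/10194272 = 2176117/1274284; β = (3954·388573 − 25606·59187)/10194272 = 2609415/1274284.
At t = 8: ŝ = (2176117/1274284)·(64) + (2609415/1274284)·(512) = 368822992/318571.

ŝ = 1157.7419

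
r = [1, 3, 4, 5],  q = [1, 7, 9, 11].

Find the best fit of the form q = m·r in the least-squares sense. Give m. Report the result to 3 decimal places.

m = 2.216

Normal-equation sums: Σr·r = 51.
Moment sums: Σr·q = 113.
Normal equations: [[51]]·[m]ᵀ = [113]ᵀ.
Hence m = 113 / 51 ≈ 2.21569.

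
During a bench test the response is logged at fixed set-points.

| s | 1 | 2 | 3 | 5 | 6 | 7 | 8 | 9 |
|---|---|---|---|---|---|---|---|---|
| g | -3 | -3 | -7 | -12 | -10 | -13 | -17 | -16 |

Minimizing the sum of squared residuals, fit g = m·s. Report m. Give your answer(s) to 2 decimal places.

m = -1.94

Compute the Gram sums: Σs·s = 269.
And Σs·g = -521.
AᵀA·[m]ᵀ = Aᵀg becomes [[269]]·[m]ᵀ = [-521]ᵀ.
m = (-521)/269 = -1.9368.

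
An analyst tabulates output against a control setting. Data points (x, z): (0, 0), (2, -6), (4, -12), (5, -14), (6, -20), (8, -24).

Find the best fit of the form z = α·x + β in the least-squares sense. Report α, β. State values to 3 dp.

α = -3.069, β = 0.122

With design matrix M, MᵀM = [[145, 25]; [25, 6]] and Mᵀz = [-442, -76]ᵀ.
det = 145·6 − 25² = 245.
α = ((-442)·6 − 25·(-76))/245 = -752/245; β = (145·(-76) − 25·(-442))/245 = 6/49.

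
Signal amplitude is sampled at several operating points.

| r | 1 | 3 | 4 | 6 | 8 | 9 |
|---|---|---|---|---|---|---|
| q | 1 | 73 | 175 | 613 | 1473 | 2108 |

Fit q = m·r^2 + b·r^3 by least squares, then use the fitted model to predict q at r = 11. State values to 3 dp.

q̂ = 3875.738

With design matrix A, AᵀA = [[12291, 100861]; [100861, 845067]] and Aᵀq = [290546, 2436488]ᵀ.
Δ = 12291·845067 − 100861² = 213777176.
m = (290546·845067 − 100861·2436488)/213777176 = -107889793/106888588; b = (12291·2436488 − 100861·290546)/213777176 = 18885703/6287564.
At r = 11: q̂ = (-107889793/106888588)·(121) + (18885703/6287564)·(1331) = 103568034207/26722147.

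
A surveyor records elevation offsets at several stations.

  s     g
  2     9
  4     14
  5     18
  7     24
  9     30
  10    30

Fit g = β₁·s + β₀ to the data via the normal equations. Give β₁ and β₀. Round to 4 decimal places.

Setting ∂/∂β₁ … = 0 gives: 275·β₁ + 37·β₀ = 902;  37·β₁ + 6·β₀ = 125.
(Σs·s = 275, Σs = 37, Σ1 = 6, Σs·g = 902, Σg = 125.)
Eliminating β₀: 6·(row 1) − 37·(row 2) gives 281·β₁ = 6·902 − 37·125 = 787, so β₁ = 787/281.
Then β₀ = (125 − 37·(787/281))/6 = 1001/281.

β₁ = 2.8007, β₀ = 3.5623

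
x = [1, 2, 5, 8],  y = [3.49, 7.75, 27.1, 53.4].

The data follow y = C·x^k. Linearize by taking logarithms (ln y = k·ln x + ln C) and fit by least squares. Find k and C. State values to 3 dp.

k = 1.317, C = 3.324

Let Y = ln y. Fitting Y = k·ln x + ln C by least squares:
XᵀX = [[7.3948, 4.3820]; [4.3820, 4]], rhs = [15.0014, 10.5749]ᵀ  (here Σln x = 4.3820, Σ(ln x)² = 7.3948, Σln y = 10.5749, Σln x·ln y = 15.0014).
Slope k = (n·Σln x·ln y − Σln x·Σln y)/(n·Σ(ln x)² − (Σln x)²) = (4·15.0014 − 4.3820·10.5749)/10.3771 = 1.31692; ln C = (Σln y − k·Σln x)/n = 1.20104, so C = exp(1.20104) = 3.32358.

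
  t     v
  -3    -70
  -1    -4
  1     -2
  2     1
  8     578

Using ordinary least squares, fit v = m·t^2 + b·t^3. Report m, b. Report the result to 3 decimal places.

m = -3.162, b = 1.524

Normal-equation sums: Σt^2·t^2 = 4195, Σt^2·t^3 = 32557, Σt^3·t^3 = 262939.
And Σt^2·v = 36360, Σt^3·v = 297836.
AᵀA·[m, b]ᵀ = Aᵀv becomes [[4195, 32557]; [32557, 262939]]·[m, b]ᵀ = [36360, 297836]ᵀ.
Eliminating b: 262939·(row 1) − 32557·(row 2) gives 43070856·m = 262939·36360 − 32557·297836 = -136184612, so m = -34046153/10767714.
Then b = (297836 − 32557·(-34046153/10767714))/262939 = 16412375/10767714.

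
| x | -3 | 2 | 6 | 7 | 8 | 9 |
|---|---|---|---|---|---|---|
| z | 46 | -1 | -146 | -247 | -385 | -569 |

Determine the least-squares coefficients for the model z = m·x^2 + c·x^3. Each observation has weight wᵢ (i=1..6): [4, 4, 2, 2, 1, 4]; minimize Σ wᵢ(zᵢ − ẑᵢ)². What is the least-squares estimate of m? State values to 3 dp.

m = 1.987

The normal equations are: 38122·m + 317286·c = -242074;  317286·m + 2719690·c = -2093838.
(Σwᵢ·x^2·x^2 = 38122, Σwᵢ·x^2·x^3 = 317286, Σwᵢ·x^3·x^3 = 2719690, Σwᵢ·x^2·z = -242074, Σwᵢ·x^3·z = -2093838.)
Determinant 38122·2719690 − 317286² = 3009616384.
m = ((-242074)·2719690 − 317286·(-2093838))/3009616384 = 373702913/188101024; c = (38122·(-2093838) − 317286·(-242074))/3009616384 = -188412567/188101024.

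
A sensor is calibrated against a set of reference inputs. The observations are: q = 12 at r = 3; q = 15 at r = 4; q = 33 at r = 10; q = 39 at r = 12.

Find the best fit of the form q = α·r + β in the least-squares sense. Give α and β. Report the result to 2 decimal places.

α = 3.00, β = 3.00

Setting ∂/∂α … = 0 gives: 269·α + 29·β = 894;  29·α + 4·β = 99.
(Σr·r = 269, Σr = 29, Σ1 = 4, Σr·q = 894, Σq = 99.)
Determinant 269·4 − 29² = 235.
α = (894·4 − 29·99)/235 = 3; β = (269·99 − 29·894)/235 = 3.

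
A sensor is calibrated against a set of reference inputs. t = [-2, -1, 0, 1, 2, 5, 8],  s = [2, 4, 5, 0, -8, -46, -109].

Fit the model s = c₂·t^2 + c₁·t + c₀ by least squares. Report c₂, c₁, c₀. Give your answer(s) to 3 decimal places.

c₂ = -1.453, c₁ = -2.475, c₀ = 3.432

Entries of XᵀX: Σt^2·t^2 = 4755, Σt^2·t = 637, Σt^2 = 99, Σt·t = 99, Σt = 13, Σ1 = 7.
For Xᵀs: Σt^2·s = -8146, Σt·s = -1126, Σs = -152.
XᵀX·[c₂, c₁, c₀]ᵀ = Xᵀs becomes [[4755, 637, 99]; [637, 99, 13]; [99, 13, 7]]·[c₂, c₁, c₀]ᵀ = [-8146, -1126, -152]ᵀ.
Solving the 3×3 system (Gaussian elimination) gives c₂ = -7278/5009, c₁ = -24799/10018, c₀ = 34385/10018.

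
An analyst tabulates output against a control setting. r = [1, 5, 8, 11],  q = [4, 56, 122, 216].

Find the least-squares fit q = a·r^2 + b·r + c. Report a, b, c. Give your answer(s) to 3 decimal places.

a = 1.398, b = 4.368, c = -1.569

The normal system XᵀX·[a, b, c]ᵀ = Xᵀq is [[19363, 1969, 211]; [1969, 211, 25]; [211, 25, 4]]·[a, b, c]ᵀ = [35348, 3636, 398]ᵀ.
Inverting the 3×3 Gram matrix, [a, b, c]ᵀ = [723/517, 6775/1551, -2434/1551]ᵀ.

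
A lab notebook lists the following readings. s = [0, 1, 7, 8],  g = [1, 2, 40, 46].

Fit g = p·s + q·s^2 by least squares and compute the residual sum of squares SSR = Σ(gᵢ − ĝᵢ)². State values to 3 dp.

SSR = 5.780

Entries of AᵀA: Σs·s = 114, Σs·s^2 = 856, Σs^2·s^2 = 6498.
For Aᵀg: Σs·g = 650, Σs^2·g = 4906.
Eliminating q: 6498·(row 1) − 856·(row 2) gives 8036·p = 6498·650 − 856·4906 = 24164, so p = 863/287.
Then q = (4906 − 856·(863/287))/6498 = 103/287.
Residuals: 1, -56/41, 56/41, -42/41; SSR = 237/41.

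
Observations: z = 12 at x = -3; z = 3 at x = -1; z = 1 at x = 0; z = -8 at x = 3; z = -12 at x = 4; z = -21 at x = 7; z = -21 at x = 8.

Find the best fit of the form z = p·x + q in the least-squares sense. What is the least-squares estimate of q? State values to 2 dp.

q = 1.21

From the data, Σx·x = 148, Σx = 18, Σ1 = 7.
Right-hand side: Σx·z = -426, Σz = -46.
So MᵀM·[p, q]ᵀ = Mᵀz: [[148, 18]; [18, 7]]·[p, q]ᵀ = [-426, -46]ᵀ.
det = 148·7 − 18² = 712.
p = ((-426)·7 − 18·(-46))/712 = -1077/356; q = (148·(-46) − 18·(-426))/712 = 215/178.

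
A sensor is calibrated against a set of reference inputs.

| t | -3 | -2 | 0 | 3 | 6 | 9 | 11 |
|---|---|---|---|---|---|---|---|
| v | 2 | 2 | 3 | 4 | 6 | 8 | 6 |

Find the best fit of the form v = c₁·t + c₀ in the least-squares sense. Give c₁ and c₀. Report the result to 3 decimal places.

c₁ = 0.392, c₀ = 3.084

Compute the Gram sums: Σt·t = 260, Σt = 24, Σ1 = 7.
Right-hand side: Σt·v = 176, Σv = 31.
So XᵀX·[c₁, c₀]ᵀ = Xᵀv: [[260, 24]; [24, 7]]·[c₁, c₀]ᵀ = [176, 31]ᵀ.
Δ = 260·7 − 24² = 1244.
c₁ = (176·7 − 24·31)/1244 = 122/311; c₀ = (260·31 − 24·176)/1244 = 959/311.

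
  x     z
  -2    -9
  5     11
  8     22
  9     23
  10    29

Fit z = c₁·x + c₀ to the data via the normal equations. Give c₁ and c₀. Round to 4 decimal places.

Sums needed: Σx·x = 274, Σx = 30, Σ1 = 5.
For Aᵀz: Σx·z = 746, Σz = 76.
Δ = 274·5 − 30² = 470.
c₁ = (746·5 − 30·76)/470 = 145/47; c₀ = (274·76 − 30·746)/470 = -778/235.

c₁ = 3.0851, c₀ = -3.3106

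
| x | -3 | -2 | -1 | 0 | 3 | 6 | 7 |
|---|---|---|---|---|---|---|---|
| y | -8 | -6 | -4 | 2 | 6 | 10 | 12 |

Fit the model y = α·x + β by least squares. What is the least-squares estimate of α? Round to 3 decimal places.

α = 1.973

Normal-equation sums: Σx·x = 108, Σx = 10, Σ1 = 7.
For Mᵀy: Σx·y = 202, Σy = 12.
Normal equations: [[108, 10]; [10, 7]]·[α, β]ᵀ = [202, 12]ᵀ.
Δ = 108·7 − 10² = 656.
α = (202·7 − 10·12)/656 = 647/328; β = (108·12 − 10·202)/656 = -181/164.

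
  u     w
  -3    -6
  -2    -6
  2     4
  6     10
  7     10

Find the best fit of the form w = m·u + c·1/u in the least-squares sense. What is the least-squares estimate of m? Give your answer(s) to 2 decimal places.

m = 1.43

The normal equations are: 102·m + 5·c = 168;  5·m + (1163/1764)·c = 212/21.
(Σu·u = 102, Σu·1/u = 5, Σ1/u·1/u = 1163/1764, Σu·w = 168, Σ1/u·w = 212/21.)
Eliminating c: (1163/1764)·(row 1) − 5·(row 2) gives (12421/294)·m = (1163/1764)·168 − 5·(212/21) = 422/7, so m = 17724/12421.
Then c = ((212/21) − 5·(17724/12421))/(1163/1764) = 55776/12421.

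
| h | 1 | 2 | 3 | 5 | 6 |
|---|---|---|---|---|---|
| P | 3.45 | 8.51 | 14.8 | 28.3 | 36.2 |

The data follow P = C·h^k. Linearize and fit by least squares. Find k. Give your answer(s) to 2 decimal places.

With ln Pᵢ as the transformed response and ln hᵢ as the regressor:
Σln h = 5.1930, Σ(ln h)² = 7.4881, Σln P = 13.0062, Σln h·ln P = 16.2554.
Equations: 7.4881·k + 5.1930·ln C = 16.2554;  5.1930·k + 5·ln C = 13.0062.
Slope k = (n·Σln h·ln P − Σln h·Σln P)/(n·Σ(ln h)² − (Σln h)²) = (5·16.2554 − 5.1930·13.0062)/10.4737 = 1.31153; ln C = (Σln P − k·Σln h)/n = 1.23908.

k = 1.31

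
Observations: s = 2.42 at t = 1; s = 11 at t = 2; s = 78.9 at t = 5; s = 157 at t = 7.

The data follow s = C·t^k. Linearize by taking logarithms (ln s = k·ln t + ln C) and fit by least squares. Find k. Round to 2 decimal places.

k = 2.15

Let Y = ln s. Fitting Y = k·ln t + ln C by least squares:
Σln t = 4.2485, Σ(ln t)² = 6.8573, Σln s = 12.7061, Σln t·ln s = 18.5314.
Equations: 6.8573·k + 4.2485·ln C = 18.5314;  4.2485·k + 4·ln C = 12.7061.
Solving (det = 9.3795): k = 2.14764, ln C = 0.89546.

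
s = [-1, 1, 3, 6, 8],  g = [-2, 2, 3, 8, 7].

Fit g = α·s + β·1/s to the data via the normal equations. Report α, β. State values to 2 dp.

α = 1.01, β = 1.00

XᵀX·[α, β]ᵀ = Xᵀg reads: 111·α + 5·β = 117;  5·α + (1241/576)·β = 173/24.
Eliminating β: (1241/576)·(row 1) − 5·(row 2) gives (41117/192)·α = (1241/576)·117 − 5·(173/24) = 41479/192, so α = 41479/41117.
Then β = ((173/24) − 5·(41479/41117))/(1241/576) = 41304/41117.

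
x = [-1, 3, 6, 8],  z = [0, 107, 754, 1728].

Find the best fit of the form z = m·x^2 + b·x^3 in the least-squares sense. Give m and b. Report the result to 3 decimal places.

m = 2.794, b = 3.026

Setting ∂/∂m … = 0 gives: 5474·m + 40786·b = 138699;  40786·m + 309530·b = 1050489.
(Σx^2·x^2 = 5474, Σx^2·x^3 = 40786, Σx^3·x^3 = 309530, Σx^2·z = 138699, Σx^3·z = 1050489.)
Δ = 5474·309530 − 40786² = 30869424.
m = (138699·309530 − 40786·1050489)/30869424 = 798677/285828; b = (5474·1050489 − 40786·138699)/30869424 = 864809/285828.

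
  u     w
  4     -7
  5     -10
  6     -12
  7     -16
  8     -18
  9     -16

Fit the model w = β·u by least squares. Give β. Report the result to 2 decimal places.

Forming XᵀX = [[271]] and Xᵀw = [-550]ᵀ gives XᵀX·[β]ᵀ = Xᵀw.
Hence β = -550 / 271 ≈ -2.02952.

β = -2.03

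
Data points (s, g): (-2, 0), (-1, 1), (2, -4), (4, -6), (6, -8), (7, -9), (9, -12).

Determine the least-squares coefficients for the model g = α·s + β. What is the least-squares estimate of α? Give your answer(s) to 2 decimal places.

With design matrix M, MᵀM = [[191, 25]; [25, 7]] and Mᵀg = [-252, -38]ᵀ.
det = 191·7 − 25² = 712.
α = ((-252)·7 − 25·(-38))/712 = -407/356; β = (191·(-38) − 25·(-252))/712 = -479/356.

α = -1.14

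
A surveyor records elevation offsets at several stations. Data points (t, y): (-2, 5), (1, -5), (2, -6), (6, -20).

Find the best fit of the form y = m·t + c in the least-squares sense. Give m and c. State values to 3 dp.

m = -3.099, c = -1.076

Entries of AᵀA: Σt·t = 45, Σt = 7, Σ1 = 4.
And Σt·y = -147, Σy = -26.
AᵀA·[m, c]ᵀ = Aᵀy becomes [[45, 7]; [7, 4]]·[m, c]ᵀ = [-147, -26]ᵀ.
Eliminating c: 4·(row 1) − 7·(row 2) gives 131·m = 4·(-147) − 7·(-26) = -406, so m = -406/131.
Then c = ((-26) − 7·(-406/131))/4 = -141/131.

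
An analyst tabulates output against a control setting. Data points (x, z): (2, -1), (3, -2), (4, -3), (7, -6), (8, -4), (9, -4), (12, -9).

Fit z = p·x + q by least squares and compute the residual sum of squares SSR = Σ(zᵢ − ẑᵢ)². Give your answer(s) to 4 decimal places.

The normal equations are: 367·p + 45·q = -238;  45·p + 7·q = -29.
Eliminating q: 7·(row 1) − 45·(row 2) gives 544·p = 7·(-238) − 45·(-29) = -361, so p = -361/544.
Then q = ((-29) − 45·(-361/544))/7 = 67/544.
Residuals: 111/544, -9/68, -15/32, -201/136, 645/544, 503/272, -631/544; SSR = 4697/544.

SSR = 8.6342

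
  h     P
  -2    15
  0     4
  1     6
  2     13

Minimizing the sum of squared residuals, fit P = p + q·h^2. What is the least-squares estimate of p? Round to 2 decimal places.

From the data, Σ1 = 4, Σh^2 = 9, Σh^2·h^2 = 33.
Right-hand side: ΣP = 38, Σh^2·P = 118.
Eliminating q: 33·(row 1) − 9·(row 2) gives 51·p = 33·38 − 9·118 = 192, so p = 64/17.
Then q = (118 − 9·(64/17))/33 = 130/51.

p = 3.76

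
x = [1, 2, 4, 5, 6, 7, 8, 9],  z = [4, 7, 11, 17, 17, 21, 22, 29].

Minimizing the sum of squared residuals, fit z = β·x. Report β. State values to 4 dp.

β = 3.0181

Normal-equation sums: Σx·x = 276.
Moment sums: Σx·z = 833.
Hence β = 833 / 276 ≈ 3.01812.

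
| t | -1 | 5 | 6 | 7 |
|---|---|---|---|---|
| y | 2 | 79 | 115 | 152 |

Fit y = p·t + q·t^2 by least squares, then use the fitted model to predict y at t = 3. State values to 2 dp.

ŷ = 30.20

The normal system XᵀX·[p, q]ᵀ = Xᵀy is [[111, 683]; [683, 4323]]·[p, q]ᵀ = [2147, 13565]ᵀ.
Δ = 111·4323 − 683² = 13364.
p = (2147·4323 − 683·13565)/13364 = 8293/6682; q = (111·13565 − 683·2147)/13364 = 19657/6682.
At t = 3: ŷ = (8293/6682)·(3) + (19657/6682)·(9) = 100896/3341.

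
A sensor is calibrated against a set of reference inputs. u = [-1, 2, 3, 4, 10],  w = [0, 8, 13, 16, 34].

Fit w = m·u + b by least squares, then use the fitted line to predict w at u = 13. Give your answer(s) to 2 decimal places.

ŵ = 43.52

Forming MᵀM = [[130, 18]; [18, 5]] and Mᵀw = [459, 71]ᵀ gives MᵀM·[m, b]ᵀ = Mᵀw.
det = 130·5 − 18² = 326.
m = (459·5 − 18·71)/326 = 1017/326; b = (130·71 − 18·459)/326 = 484/163.
At u = 13: ŵ = (1017/326)·(13) + (484/163)·(1) = 14189/326.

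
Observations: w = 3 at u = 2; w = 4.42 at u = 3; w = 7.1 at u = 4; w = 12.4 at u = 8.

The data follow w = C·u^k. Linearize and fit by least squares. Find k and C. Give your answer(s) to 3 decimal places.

k = 1.040, C = 1.490

With ln wᵢ as the transformed response and ln uᵢ as the regressor:
AᵀA = [[7.9333, 5.2575]; [5.2575, 4]], rhs = [10.3469, 7.0625]ᵀ  (here Σln u = 5.2575, Σ(ln u)² = 7.9333, Σln w = 7.0625, Σln u·ln w = 10.3469).
Slope k = (n·Σln u·ln w − Σln u·Σln w)/(n·Σ(ln u)² − (Σln u)²) = (4·10.3469 − 5.2575·7.0625)/4.0919 = 1.04014; ln C = (Σln w − k·Σln u)/n = 0.39850, so C = exp(0.39850) = 1.48959.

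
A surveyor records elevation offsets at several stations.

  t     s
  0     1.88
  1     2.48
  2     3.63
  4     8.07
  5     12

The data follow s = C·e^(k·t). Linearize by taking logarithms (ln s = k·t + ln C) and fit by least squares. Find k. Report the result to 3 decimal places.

k = 0.378

Linearized form: ln s = k·t + ln C. From the 5 transformed points,
Σt = 12.0000, Σ(t)² = 46.0000, Σln s = 7.4018, Σt·ln s = 24.2639.
Normal system: [[46.0000, 12.0000]; [12.0000, 5]]·[k, ln C]ᵀ = [24.2639, 7.4018]ᵀ.
Slope k = (n·Σt·ln s − Σt·Σln s)/(n·Σ(t)² − (Σt)²) = (5·24.2639 − 12.0000·7.4018)/86.0000 = 0.37788; ln C = (Σln s − k·Σt)/n = 0.57346.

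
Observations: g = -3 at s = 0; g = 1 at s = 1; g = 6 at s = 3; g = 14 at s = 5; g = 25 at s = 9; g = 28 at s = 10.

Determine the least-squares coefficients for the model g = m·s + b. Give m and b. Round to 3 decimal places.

m = 3.078, b = -2.531

From the data, Σs·s = 216, Σs = 28, Σ1 = 6.
For Aᵀg: Σs·g = 594, Σg = 71.
Normal equations: [[216, 28]; [28, 6]]·[m, b]ᵀ = [594, 71]ᵀ.
Eliminating b: 6·(row 1) − 28·(row 2) gives 512·m = 6·594 − 28·71 = 1576, so m = 197/64.
Then b = (71 − 28·(197/64))/6 = -81/32.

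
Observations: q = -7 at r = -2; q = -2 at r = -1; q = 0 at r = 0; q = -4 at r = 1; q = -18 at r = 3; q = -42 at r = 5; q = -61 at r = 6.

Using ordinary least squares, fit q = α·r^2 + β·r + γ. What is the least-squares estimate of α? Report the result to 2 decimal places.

α = -1.56

The normal system MᵀM·[α, β, γ]ᵀ = Mᵀq is [[2020, 360, 76]; [360, 76, 12]; [76, 12, 7]]·[α, β, γ]ᵀ = [-3442, -618, -134]ᵀ.
Solving the 3×3 system (Gaussian elimination) gives α = -18331/11778, β = -2179/3926, γ = -586/453.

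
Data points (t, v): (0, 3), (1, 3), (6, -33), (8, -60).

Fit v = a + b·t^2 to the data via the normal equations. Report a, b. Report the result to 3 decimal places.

The normal equations are: 4·a + 101·b = -87;  101·a + 5393·b = -5025.
(Σ1 = 4, Σt^2 = 101, Σt^2·t^2 = 5393, Σv = -87, Σt^2·v = -5025.)
det = 4·5393 − 101² = 11371.
a = ((-87)·5393 − 101·(-5025))/11371 = 38334/11371; b = (4·(-5025) − 101·(-87))/11371 = -11313/11371.

a = 3.371, b = -0.995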